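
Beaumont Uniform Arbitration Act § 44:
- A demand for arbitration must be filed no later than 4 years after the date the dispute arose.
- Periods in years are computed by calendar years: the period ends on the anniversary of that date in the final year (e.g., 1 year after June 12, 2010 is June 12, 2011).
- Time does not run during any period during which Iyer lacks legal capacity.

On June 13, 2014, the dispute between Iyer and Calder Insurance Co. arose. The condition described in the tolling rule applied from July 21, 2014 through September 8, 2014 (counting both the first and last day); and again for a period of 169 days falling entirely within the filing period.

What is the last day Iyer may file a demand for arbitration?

January 18, 2019

4 years after June 13, 2014 is June 13, 2018.
From July 21, 2014 through September 8, 2014 inclusive is 50 days; tolling adds 50 days: June 13, 2018 + 50 days = August 2, 2018.
Tolling adds 169 days: August 2, 2018 + 169 days = January 18, 2019.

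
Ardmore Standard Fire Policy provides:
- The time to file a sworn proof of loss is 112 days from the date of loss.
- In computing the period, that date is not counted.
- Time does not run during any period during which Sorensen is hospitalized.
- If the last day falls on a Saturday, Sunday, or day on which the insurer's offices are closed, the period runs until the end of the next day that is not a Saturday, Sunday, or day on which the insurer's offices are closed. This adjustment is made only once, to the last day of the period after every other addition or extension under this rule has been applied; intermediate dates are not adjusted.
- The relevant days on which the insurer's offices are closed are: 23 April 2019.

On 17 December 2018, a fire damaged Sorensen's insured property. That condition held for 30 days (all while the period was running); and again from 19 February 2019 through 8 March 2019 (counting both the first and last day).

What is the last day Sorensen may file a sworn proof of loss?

May 27, 2019

112 days after 17 December 2018 is April 8, 2019.
Tolling adds 30 days: April 8, 2019 + 30 days = May 8, 2019.
From February 19, 2019 through March 8, 2019 inclusive is 18 days; tolling adds 18 days: May 8, 2019 + 18 days = May 26, 2019.
May 26, 2019 is Sunday. The next qualifying day is May 27, 2019.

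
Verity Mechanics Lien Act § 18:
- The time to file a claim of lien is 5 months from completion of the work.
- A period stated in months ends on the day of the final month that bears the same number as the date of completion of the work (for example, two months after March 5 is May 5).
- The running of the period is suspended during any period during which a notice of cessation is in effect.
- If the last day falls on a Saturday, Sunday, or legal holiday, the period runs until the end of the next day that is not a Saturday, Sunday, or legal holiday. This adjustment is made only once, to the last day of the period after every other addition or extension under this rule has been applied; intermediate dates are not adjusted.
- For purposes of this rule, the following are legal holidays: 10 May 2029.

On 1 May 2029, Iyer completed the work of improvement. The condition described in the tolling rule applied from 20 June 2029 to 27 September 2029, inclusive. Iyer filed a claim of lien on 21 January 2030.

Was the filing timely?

No

5 months after 1 May 2029 is October 1, 2029.
From June 20, 2029 through September 27, 2029 inclusive is 100 days; tolling adds 100 days: October 1, 2029 + 100 days = January 9, 2030.
January 9, 2030 is a Wednesday and not a legal holiday, so no extension applies.
The deadline is January 9, 2030; the filing on January 21, 2030 is after that date.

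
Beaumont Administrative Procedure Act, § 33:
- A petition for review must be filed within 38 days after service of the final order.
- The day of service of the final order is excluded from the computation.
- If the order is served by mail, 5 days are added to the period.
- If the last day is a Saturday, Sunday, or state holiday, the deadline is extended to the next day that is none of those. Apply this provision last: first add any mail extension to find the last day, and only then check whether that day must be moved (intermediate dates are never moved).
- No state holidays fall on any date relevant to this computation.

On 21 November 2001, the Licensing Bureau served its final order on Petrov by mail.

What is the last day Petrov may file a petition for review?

38 days after 21 November 2001 is December 29, 2001.
Service was by mail, adding 5 days: December 29, 2001 + 5 days = January 3, 2002.
January 3, 2002 is a Thursday and not a state holiday, so no extension applies.

January 3, 2002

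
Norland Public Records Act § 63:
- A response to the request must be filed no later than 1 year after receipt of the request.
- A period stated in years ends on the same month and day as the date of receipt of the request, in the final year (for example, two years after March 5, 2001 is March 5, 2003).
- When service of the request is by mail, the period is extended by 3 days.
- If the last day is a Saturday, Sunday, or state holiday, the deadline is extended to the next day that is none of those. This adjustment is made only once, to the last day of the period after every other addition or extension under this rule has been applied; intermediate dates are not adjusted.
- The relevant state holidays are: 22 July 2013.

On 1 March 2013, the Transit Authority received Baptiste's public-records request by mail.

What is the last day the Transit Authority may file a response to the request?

March 4, 2014

1 year after 1 March 2013 is March 1, 2014.
Service was by mail, adding 3 days: March 1, 2014 + 3 days = March 4, 2014.
March 4, 2014 is a Tuesday and not a state holiday, so no extension applies.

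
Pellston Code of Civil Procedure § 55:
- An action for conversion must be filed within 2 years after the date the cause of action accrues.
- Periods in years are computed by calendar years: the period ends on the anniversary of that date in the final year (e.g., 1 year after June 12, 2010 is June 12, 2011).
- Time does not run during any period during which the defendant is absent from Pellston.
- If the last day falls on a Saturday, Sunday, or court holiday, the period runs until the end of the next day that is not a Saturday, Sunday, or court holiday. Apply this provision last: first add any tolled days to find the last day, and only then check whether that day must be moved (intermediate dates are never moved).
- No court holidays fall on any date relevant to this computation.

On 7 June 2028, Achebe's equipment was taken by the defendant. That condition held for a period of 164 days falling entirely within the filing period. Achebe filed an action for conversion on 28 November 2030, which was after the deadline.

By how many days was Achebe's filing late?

2 years after 7 June 2028 is June 7, 2030.
Tolling adds 164 days: June 7, 2030 + 164 days = November 18, 2030.
November 18, 2030 is a Monday and not a court holiday, so no extension applies.
The deadline is November 18, 2030; from November 18, 2030 to November 28, 2030 is 10 days.

10 days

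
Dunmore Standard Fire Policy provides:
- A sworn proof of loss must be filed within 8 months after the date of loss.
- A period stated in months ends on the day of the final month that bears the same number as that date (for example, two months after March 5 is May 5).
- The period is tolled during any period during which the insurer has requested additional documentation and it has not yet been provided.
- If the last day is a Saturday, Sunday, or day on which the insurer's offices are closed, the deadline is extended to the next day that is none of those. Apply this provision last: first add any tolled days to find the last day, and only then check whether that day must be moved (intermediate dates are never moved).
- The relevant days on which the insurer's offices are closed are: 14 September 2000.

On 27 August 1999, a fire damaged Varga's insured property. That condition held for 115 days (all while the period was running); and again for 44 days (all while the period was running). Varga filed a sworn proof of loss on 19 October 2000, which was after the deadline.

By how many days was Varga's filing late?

8 months after 27 August 1999 is April 27, 2000.
Tolling adds 115 days: April 27, 2000 + 115 days = August 20, 2000.
Tolling adds 44 days: August 20, 2000 + 44 days = October 3, 2000.
October 3, 2000 is a Tuesday and not a day on which the insurer's offices are closed, so no extension applies.
The deadline is October 3, 2000; from October 3, 2000 to October 19, 2000 is 16 days.

16 days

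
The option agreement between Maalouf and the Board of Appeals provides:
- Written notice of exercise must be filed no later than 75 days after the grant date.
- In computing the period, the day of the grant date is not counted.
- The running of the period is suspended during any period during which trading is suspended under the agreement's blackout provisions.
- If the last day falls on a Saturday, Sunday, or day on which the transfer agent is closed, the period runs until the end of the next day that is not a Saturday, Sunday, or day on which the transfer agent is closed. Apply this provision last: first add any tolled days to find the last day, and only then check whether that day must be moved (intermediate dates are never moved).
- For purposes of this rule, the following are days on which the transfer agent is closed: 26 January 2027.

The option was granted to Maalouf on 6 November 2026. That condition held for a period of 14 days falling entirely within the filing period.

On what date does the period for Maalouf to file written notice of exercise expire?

75 days after 6 November 2026 is January 20, 2027.
Tolling adds 14 days: January 20, 2027 + 14 days = February 3, 2027.
February 3, 2027 is a Wednesday and not a day on which the transfer agent is closed, so no extension applies.

February 3, 2027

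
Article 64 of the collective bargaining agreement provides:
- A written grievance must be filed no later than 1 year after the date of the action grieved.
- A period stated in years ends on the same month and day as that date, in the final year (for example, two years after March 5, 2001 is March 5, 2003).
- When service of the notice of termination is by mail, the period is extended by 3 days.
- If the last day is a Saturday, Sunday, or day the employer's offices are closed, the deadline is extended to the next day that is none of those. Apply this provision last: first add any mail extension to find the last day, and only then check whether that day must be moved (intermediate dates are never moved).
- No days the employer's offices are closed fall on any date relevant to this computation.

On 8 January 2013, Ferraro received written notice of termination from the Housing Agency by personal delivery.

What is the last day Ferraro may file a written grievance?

1 year after 8 January 2013 is January 8, 2014.
Service was not by mail, so no mail extension applies.
January 8, 2014 is a Wednesday and not a day the employer's offices are closed, so no extension applies.

January 8, 2014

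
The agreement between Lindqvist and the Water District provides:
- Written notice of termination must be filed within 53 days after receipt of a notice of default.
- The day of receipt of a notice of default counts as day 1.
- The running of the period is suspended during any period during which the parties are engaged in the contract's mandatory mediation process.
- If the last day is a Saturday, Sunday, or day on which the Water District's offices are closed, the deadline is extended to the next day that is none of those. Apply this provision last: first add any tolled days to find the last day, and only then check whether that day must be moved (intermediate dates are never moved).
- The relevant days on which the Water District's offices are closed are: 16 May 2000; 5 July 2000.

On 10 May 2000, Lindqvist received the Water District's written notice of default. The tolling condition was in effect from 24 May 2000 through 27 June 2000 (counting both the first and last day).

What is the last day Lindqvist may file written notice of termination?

Counting 10 May 2000 as day 1, day 53 is July 1, 2000.
From May 24, 2000 through June 27, 2000 inclusive is 35 days; tolling adds 35 days: July 1, 2000 + 35 days = August 5, 2000.
August 5, 2000 is Saturday; August 6, 2000 is Sunday. The next qualifying day is August 7, 2000.

August 7, 2000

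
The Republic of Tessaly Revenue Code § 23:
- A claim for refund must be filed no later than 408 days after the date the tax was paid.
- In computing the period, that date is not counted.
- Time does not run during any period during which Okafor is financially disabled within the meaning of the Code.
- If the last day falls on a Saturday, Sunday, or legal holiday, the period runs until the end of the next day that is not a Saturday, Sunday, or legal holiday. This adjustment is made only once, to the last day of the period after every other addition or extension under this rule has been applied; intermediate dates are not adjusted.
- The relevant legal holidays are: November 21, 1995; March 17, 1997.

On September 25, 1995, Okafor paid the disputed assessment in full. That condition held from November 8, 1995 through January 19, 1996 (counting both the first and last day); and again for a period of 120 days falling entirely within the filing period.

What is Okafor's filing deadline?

May 19, 1997

408 days after September 25, 1995 is November 6, 1996.
From November 8, 1995 through January 19, 1996 inclusive is 73 days; tolling adds 73 days: November 6, 1996 + 73 days = January 18, 1997.
Tolling adds 120 days: January 18, 1997 + 120 days = May 18, 1997.
May 18, 1997 is Sunday. The next qualifying day is May 19, 1997.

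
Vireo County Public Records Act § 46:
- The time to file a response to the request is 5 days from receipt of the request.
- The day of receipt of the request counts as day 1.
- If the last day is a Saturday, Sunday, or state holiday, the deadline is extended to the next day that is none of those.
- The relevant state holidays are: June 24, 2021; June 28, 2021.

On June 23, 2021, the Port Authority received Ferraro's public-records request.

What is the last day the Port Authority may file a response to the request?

Counting June 23, 2021 as day 1, day 5 is June 27, 2021.
June 27, 2021 is Sunday; June 28, 2021 is a listed holiday. The next qualifying day is June 29, 2021.

June 29, 2021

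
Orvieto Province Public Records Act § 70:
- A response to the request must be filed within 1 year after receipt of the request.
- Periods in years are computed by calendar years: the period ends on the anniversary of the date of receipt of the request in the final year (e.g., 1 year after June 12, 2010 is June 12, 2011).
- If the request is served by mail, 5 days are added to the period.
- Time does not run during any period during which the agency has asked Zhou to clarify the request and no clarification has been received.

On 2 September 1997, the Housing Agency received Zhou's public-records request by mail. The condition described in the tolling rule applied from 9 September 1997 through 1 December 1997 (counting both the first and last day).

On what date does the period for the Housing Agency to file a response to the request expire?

1 year after 2 September 1997 is September 2, 1998.
Service was by mail, adding 5 days: September 2, 1998 + 5 days = September 7, 1998.
From September 9, 1997 through December 1, 1997 inclusive is 84 days; tolling adds 84 days: September 7, 1998 + 84 days = November 30, 1998.

November 30, 1998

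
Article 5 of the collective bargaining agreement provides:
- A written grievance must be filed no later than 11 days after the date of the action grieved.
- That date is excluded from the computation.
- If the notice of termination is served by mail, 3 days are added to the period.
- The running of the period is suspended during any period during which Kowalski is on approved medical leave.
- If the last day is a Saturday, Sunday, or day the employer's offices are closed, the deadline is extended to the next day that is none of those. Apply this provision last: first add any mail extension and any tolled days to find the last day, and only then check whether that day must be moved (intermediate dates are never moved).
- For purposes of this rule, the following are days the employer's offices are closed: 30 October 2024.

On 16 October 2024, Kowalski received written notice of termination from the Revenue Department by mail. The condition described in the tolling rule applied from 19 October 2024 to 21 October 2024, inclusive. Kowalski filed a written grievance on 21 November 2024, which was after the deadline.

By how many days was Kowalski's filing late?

17 days

11 days after 16 October 2024 is October 27, 2024.
Service was by mail, adding 3 days: October 27, 2024 + 3 days = October 30, 2024.
From October 19, 2024 through October 21, 2024 inclusive is 3 days; tolling adds 3 days: October 30, 2024 + 3 days = November 2, 2024.
November 2, 2024 is Saturday; November 3, 2024 is Sunday. The next qualifying day is November 4, 2024.
The deadline is November 4, 2024; from November 4, 2024 to November 21, 2024 is 17 days.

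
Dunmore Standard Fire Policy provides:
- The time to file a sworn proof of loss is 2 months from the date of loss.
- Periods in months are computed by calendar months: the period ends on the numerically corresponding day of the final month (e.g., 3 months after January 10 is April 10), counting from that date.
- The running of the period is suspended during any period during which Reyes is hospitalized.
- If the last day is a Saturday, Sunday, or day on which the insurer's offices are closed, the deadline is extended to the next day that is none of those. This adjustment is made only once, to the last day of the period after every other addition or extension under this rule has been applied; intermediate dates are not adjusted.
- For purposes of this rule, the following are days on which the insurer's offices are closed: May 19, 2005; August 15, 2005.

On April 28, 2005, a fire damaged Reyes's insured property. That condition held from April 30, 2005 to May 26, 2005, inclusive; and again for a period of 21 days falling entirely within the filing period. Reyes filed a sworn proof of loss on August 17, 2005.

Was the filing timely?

2 months after April 28, 2005 is June 28, 2005.
From April 30, 2005 through May 26, 2005 inclusive is 27 days; tolling adds 27 days: June 28, 2005 + 27 days = July 25, 2005.
Tolling adds 21 days: July 25, 2005 + 21 days = August 15, 2005.
August 15, 2005 is a listed holiday. The next qualifying day is August 16, 2005.
The deadline is August 16, 2005; the filing on August 17, 2005 is after that date.

No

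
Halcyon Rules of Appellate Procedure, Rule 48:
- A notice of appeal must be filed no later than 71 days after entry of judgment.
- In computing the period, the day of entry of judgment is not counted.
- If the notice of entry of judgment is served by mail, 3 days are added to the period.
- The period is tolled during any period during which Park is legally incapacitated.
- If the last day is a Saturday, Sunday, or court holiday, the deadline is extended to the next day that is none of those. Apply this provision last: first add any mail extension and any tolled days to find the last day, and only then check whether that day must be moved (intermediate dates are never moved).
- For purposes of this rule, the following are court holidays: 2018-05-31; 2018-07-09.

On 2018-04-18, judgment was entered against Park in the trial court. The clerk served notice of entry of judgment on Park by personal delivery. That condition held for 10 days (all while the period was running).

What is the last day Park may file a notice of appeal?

July 10, 2018

71 days after 2018-04-18 is June 28, 2018.
Service was not by mail, so no mail extension applies.
Tolling adds 10 days: June 28, 2018 + 10 days = July 8, 2018.
July 8, 2018 is Sunday; July 9, 2018 is a listed holiday. The next qualifying day is July 10, 2018.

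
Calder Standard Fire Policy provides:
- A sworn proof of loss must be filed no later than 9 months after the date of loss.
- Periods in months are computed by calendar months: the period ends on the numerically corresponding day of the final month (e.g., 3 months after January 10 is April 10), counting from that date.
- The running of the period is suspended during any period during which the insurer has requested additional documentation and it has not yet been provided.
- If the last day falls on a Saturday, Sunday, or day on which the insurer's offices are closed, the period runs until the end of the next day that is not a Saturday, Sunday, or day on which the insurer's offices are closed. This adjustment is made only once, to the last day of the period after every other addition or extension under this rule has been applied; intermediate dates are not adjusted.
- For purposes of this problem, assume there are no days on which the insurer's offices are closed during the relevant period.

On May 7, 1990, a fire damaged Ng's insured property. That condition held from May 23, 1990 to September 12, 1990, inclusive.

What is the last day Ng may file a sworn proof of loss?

9 months after May 7, 1990 is February 7, 1991.
From May 23, 1990 through September 12, 1990 inclusive is 113 days; tolling adds 113 days: February 7, 1991 + 113 days = May 31, 1991.
May 31, 1991 is a Friday and not a day on which the insurer's offices are closed, so no extension applies.

May 31, 1991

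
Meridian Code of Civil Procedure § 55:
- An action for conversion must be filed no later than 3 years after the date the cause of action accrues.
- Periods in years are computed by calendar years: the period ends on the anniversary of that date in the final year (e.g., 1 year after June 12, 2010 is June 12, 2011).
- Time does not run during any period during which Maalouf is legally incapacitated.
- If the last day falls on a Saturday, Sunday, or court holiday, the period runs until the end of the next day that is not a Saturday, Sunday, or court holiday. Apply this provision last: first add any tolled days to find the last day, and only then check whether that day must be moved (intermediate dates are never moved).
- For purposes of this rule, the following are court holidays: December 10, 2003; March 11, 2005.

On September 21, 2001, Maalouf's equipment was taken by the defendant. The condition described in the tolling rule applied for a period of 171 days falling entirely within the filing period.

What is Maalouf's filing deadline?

March 14, 2005

3 years after September 21, 2001 is September 21, 2004.
Tolling adds 171 days: September 21, 2004 + 171 days = March 11, 2005.
March 11, 2005 is a listed holiday; March 12, 2005 is Saturday; March 13, 2005 is Sunday. The next qualifying day is March 14, 2005.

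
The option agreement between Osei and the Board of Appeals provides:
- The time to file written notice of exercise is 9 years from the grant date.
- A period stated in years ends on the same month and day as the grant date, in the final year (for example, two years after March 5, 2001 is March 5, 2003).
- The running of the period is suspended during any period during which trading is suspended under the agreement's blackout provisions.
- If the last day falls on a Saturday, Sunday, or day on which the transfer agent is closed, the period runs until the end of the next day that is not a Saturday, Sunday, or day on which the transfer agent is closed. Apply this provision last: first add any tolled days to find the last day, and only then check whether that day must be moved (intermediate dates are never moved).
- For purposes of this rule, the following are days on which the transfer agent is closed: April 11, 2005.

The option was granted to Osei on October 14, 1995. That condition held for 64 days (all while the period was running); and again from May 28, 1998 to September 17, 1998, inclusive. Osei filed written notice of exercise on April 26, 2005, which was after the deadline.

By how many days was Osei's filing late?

14 days

9 years after October 14, 1995 is October 14, 2004.
Tolling adds 64 days: October 14, 2004 + 64 days = December 17, 2004.
From May 28, 1998 through September 17, 1998 inclusive is 113 days; tolling adds 113 days: December 17, 2004 + 113 days = April 9, 2005.
April 9, 2005 is Saturday; April 10, 2005 is Sunday; April 11, 2005 is a listed holiday. The next qualifying day is April 12, 2005.
The deadline is April 12, 2005; from April 12, 2005 to April 26, 2005 is 14 days.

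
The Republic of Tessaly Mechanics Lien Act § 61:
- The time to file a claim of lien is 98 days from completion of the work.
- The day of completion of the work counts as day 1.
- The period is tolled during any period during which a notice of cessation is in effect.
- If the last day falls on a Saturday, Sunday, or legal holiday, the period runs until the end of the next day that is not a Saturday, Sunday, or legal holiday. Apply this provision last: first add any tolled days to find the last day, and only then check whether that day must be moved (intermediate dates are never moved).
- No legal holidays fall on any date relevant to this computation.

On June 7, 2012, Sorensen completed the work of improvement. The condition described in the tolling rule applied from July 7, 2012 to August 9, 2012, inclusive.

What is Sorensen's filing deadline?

October 16, 2012

Counting June 7, 2012 as day 1, day 98 is September 12, 2012.
From July 7, 2012 through August 9, 2012 inclusive is 34 days; tolling adds 34 days: September 12, 2012 + 34 days = October 16, 2012.
October 16, 2012 is a Tuesday and not a legal holiday, so no extension applies.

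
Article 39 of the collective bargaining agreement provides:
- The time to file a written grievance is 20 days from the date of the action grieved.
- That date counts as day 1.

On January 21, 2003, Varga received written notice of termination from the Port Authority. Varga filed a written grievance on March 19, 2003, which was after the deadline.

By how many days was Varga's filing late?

38 days

Counting January 21, 2003 as day 1, day 20 is February 9, 2003.
The deadline is February 9, 2003; from February 9, 2003 to March 19, 2003 is 38 days.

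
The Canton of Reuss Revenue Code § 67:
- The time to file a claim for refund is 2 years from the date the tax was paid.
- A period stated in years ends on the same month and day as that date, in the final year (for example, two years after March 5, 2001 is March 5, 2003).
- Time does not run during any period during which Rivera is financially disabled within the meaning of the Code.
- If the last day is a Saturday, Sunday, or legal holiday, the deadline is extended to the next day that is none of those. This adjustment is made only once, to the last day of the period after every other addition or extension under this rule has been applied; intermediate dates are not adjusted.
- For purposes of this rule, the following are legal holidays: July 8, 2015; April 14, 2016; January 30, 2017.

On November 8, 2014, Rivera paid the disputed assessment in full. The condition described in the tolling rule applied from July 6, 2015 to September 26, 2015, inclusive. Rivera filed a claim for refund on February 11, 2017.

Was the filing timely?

2 years after November 8, 2014 is November 8, 2016.
From July 6, 2015 through September 26, 2015 inclusive is 83 days; tolling adds 83 days: November 8, 2016 + 83 days = January 30, 2017.
January 30, 2017 is a listed holiday. The next qualifying day is January 31, 2017.
The deadline is January 31, 2017; the filing on February 11, 2017 is after that date.

No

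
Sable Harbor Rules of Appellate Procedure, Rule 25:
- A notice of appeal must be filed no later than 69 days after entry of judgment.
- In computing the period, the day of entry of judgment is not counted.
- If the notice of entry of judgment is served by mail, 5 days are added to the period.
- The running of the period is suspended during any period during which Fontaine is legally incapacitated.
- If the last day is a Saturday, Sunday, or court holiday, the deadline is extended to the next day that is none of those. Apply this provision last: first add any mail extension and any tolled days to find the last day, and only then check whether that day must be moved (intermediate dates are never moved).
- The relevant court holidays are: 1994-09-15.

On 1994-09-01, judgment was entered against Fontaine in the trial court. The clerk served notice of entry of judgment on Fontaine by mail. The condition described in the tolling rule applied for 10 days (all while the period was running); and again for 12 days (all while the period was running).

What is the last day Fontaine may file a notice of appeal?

December 6, 1994

69 days after 1994-09-01 is November 9, 1994.
Service was by mail, adding 5 days: November 9, 1994 + 5 days = November 14, 1994.
Tolling adds 10 days: November 14, 1994 + 10 days = November 24, 1994.
Tolling adds 12 days: November 24, 1994 + 12 days = December 6, 1994.
December 6, 1994 is a Tuesday and not a court holiday, so no extension applies.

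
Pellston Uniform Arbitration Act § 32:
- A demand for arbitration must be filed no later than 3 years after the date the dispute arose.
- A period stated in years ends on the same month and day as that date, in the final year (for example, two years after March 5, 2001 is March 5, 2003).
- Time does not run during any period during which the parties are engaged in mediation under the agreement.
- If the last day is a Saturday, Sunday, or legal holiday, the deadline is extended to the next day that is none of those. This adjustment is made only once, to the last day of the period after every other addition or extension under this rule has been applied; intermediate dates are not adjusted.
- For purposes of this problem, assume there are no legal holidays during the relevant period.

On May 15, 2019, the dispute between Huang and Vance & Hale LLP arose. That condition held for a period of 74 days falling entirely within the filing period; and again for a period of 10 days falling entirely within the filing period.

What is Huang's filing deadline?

3 years after May 15, 2019 is May 15, 2022.
Tolling adds 74 days: May 15, 2022 + 74 days = July 28, 2022.
Tolling adds 10 days: July 28, 2022 + 10 days = August 7, 2022.
August 7, 2022 is Sunday. The next qualifying day is August 8, 2022.

August 8, 2022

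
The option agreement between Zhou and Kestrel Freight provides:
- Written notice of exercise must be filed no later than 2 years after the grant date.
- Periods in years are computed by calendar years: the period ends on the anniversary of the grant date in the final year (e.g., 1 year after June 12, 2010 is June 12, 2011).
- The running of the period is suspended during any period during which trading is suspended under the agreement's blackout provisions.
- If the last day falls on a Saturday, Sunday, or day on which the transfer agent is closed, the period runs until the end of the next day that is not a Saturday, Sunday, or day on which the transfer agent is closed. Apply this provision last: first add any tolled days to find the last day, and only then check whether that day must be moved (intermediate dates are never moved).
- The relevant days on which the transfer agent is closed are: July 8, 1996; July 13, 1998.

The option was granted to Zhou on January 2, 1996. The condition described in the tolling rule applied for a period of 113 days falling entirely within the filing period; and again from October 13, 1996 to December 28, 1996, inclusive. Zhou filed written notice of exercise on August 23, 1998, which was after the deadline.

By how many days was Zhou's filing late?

2 years after January 2, 1996 is January 2, 1998.
Tolling adds 113 days: January 2, 1998 + 113 days = April 25, 1998.
From October 13, 1996 through December 28, 1996 inclusive is 77 days; tolling adds 77 days: April 25, 1998 + 77 days = July 11, 1998.
July 11, 1998 is Saturday; July 12, 1998 is Sunday; July 13, 1998 is a listed holiday. The next qualifying day is July 14, 1998.
The deadline is July 14, 1998; from July 14, 1998 to August 23, 1998 is 40 days.

40 days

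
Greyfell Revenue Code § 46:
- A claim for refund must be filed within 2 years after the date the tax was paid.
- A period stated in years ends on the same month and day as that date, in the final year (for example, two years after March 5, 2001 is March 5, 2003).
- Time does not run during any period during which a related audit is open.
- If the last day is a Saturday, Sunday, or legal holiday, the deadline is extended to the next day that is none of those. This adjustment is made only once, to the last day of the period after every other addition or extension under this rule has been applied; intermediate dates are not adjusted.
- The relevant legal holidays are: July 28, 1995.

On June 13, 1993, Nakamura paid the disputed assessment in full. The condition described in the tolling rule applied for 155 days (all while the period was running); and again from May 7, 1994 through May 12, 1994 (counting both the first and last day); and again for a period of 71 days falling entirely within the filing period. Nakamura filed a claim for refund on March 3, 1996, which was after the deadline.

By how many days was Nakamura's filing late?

32 days

2 years after June 13, 1993 is June 13, 1995.
Tolling adds 155 days: June 13, 1995 + 155 days = November 15, 1995.
From May 7, 1994 through May 12, 1994 inclusive is 6 days; tolling adds 6 days: November 15, 1995 + 6 days = November 21, 1995.
Tolling adds 71 days: November 21, 1995 + 71 days = January 31, 1996.
January 31, 1996 is a Wednesday and not a legal holiday, so no extension applies.
The deadline is January 31, 1996; from January 31, 1996 to March 3, 1996 is 32 days.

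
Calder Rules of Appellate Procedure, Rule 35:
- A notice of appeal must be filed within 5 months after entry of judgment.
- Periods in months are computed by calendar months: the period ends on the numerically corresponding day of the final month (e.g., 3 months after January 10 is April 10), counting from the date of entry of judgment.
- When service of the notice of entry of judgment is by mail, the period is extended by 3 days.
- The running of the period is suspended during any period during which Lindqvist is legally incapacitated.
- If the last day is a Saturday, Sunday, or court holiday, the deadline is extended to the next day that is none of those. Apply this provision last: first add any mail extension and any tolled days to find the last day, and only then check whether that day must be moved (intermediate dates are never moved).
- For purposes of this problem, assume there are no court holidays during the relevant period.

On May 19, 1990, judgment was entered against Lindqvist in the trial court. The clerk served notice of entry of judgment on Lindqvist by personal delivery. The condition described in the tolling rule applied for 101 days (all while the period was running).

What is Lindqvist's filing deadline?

January 28, 1991

5 months after May 19, 1990 is October 19, 1990.
Service was not by mail, so no mail extension applies.
Tolling adds 101 days: October 19, 1990 + 101 days = January 28, 1991.
January 28, 1991 is a Monday and not a court holiday, so no extension applies.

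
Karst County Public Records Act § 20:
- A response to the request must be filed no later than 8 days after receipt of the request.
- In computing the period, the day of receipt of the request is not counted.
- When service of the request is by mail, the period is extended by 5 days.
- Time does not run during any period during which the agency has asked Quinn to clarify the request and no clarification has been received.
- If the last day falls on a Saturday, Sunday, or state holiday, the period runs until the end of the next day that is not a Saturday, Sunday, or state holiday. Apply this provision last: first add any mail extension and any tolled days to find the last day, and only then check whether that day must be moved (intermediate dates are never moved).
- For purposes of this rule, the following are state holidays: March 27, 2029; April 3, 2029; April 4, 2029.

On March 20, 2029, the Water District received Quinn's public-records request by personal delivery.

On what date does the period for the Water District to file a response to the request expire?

8 days after March 20, 2029 is March 28, 2029.
Service was not by mail, so no mail extension applies.
March 28, 2029 is a Wednesday and not a state holiday, so no extension applies.

March 28, 2029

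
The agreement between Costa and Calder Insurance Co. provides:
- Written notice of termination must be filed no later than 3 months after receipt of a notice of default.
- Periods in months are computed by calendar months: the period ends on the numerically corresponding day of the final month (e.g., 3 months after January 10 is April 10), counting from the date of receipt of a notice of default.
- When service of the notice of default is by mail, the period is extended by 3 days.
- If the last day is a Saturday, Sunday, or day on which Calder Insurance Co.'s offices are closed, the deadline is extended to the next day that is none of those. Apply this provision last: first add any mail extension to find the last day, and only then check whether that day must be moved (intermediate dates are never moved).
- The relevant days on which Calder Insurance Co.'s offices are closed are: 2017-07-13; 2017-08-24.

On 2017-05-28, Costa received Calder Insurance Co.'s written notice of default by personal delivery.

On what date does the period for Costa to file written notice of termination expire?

3 months after 2017-05-28 is August 28, 2017.
Service was not by mail, so no mail extension applies.
August 28, 2017 is a Monday and not a day on which Calder Insurance Co.'s offices are closed, so no extension applies.

August 28, 2017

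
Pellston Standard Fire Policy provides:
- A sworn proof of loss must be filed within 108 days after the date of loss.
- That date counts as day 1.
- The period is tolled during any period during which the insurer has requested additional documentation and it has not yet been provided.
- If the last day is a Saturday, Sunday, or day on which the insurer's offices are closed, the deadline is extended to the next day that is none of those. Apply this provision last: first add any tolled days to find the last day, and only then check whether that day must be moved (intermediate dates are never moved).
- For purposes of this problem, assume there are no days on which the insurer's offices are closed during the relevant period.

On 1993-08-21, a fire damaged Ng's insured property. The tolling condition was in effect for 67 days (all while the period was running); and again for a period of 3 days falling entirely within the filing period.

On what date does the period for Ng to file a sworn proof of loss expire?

February 14, 1994

Counting 1993-08-21 as day 1, day 108 is December 6, 1993.
Tolling adds 67 days: December 6, 1993 + 67 days = February 11, 1994.
Tolling adds 3 days: February 11, 1994 + 3 days = February 14, 1994.
February 14, 1994 is a Monday and not a day on which the insurer's offices are closed, so no extension applies.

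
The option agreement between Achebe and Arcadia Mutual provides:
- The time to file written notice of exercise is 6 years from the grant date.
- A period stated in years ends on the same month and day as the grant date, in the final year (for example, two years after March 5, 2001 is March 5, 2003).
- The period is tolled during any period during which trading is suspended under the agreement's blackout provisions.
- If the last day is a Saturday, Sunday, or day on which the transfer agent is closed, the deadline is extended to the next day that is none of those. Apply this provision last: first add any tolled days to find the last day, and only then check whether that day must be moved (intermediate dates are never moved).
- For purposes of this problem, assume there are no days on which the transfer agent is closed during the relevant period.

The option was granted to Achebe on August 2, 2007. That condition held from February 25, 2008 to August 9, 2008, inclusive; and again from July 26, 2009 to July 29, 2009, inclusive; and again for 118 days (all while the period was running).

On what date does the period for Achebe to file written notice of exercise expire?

May 19, 2014

6 years after August 2, 2007 is August 2, 2013.
From February 25, 2008 through August 9, 2008 inclusive is 167 days; tolling adds 167 days: August 2, 2013 + 167 days = January 16, 2014.
From July 26, 2009 through July 29, 2009 inclusive is 4 days; tolling adds 4 days: January 16, 2014 + 4 days = January 20, 2014.
Tolling adds 118 days: January 20, 2014 + 118 days = May 18, 2014.
May 18, 2014 is Sunday. The next qualifying day is May 19, 2014.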